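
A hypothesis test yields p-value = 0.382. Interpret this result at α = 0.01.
Since p = 0.382 > α = 0.01, fail to reject H₀.
There is insufficient evidence to reject the null hypothesis; the result is not statistically significant at the 0.01 level.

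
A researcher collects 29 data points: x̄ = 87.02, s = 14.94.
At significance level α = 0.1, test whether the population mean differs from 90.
One-sample t-test:
H₀: μ = 90
H₁: μ ≠ 90
df = n - 1 = 28
t = (x̄ - μ₀) / (s/√n) = (87.02 - 90) / (14.94/√29) = -1.074
p-value = 0.2919

Since p-value > α = 0.1, we fail to reject H₀.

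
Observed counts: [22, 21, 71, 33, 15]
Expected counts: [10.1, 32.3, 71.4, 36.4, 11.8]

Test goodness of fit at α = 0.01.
Chi-square goodness of fit test:
H₀: observed counts match expected distribution
H₁: observed counts differ from expected distribution
df = k - 1 = 4
χ² = Σ(O - E)²/E
   = (22 - 10.1)²/10.1 + (21 - 32.3)²/32.3 + (71 - 71.4)²/71.4 + (33 - 36.4)²/36.4 + (15 - 11.8)²/11.8
   = 14.021 + 3.953 + 0.002 + 0.318 + 0.868
   = 19.16
p-value = 0.0007

Since p-value < α = 0.01, we reject H₀.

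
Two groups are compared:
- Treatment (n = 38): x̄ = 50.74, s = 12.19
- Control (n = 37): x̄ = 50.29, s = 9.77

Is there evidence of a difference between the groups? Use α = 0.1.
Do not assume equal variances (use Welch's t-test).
Welch's two-sample t-test:
H₀: μ₁ = μ₂
H₁: μ₁ ≠ μ₂
s₁²/n₁ = 12.19²/38 = 3.9104,  s₂²/n₂ = 9.77²/37 = 2.5798
SE = √(s₁²/n₁ + s₂²/n₂) = √(3.9104 + 2.5798) = 2.5476
df (Welch-Satterthwaite) = (s₁²/n₁ + s₂²/n₂)² / [(s₁²/n₁)²/(n₁-1) + (s₂²/n₂)²/(n₂-1)] ≈ 70.42
t = (x̄₁ - x̄₂) / SE = (50.74 - 50.29) / 2.5476 = 0.45 / 2.5476 = 0.177
p-value = 0.8603

Since p-value > α = 0.1, we fail to reject H₀.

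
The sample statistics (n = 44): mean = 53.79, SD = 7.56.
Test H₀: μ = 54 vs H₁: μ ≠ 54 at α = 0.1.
One-sample t-test:
H₀: μ = 54
H₁: μ ≠ 54
df = n - 1 = 43
t = (x̄ - μ₀) / (s/√n) = (53.79 - 54) / (7.56/√44) = -0.184
p-value = 0.8547

Since p-value > α = 0.1, we fail to reject H₀.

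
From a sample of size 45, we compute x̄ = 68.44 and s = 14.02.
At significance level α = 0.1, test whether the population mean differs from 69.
One-sample t-test:
H₀: μ = 69
H₁: μ ≠ 69
df = n - 1 = 44
t = (x̄ - μ₀) / (s/√n) = (68.44 - 69) / (14.02/√45) = -0.268
p-value = 0.7900

Since p-value > α = 0.1, we fail to reject H₀.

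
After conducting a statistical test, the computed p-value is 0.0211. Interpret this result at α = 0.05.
Since p = 0.0211 < α = 0.05, reject H₀.
There is sufficient evidence to reject the null hypothesis; the result is statistically significant at the 0.05 level.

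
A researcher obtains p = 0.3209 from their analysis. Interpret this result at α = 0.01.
Since p = 0.3209 > α = 0.01, fail to reject H₀.
There is insufficient evidence to reject the null hypothesis; the result is not statistically significant at the 0.01 level.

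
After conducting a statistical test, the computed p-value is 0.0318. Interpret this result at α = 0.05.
Since p = 0.0318 < α = 0.05, reject H₀.
There is sufficient evidence to reject the null hypothesis; the result is statistically significant at the 0.05 level.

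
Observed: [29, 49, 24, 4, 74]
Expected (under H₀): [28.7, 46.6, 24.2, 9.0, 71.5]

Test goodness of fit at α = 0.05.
Chi-square goodness of fit test:
H₀: observed counts match expected distribution
H₁: observed counts differ from expected distribution
df = k - 1 = 4
χ² = Σ(O - E)²/E
   = (29 - 28.7)²/28.7 + (49 - 46.6)²/46.6 + (24 - 24.2)²/24.2 + (4 - 9.0)²/9.0 + (74 - 71.5)²/71.5
   = 0.003 + 0.124 + 0.002 + 2.778 + 0.087
   = 2.99
p-value = 0.5589

Since p-value > α = 0.05, we fail to reject H₀.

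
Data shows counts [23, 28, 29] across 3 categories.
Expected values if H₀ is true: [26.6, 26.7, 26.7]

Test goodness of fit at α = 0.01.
Chi-square goodness of fit test:
H₀: observed counts match expected distribution
H₁: observed counts differ from expected distribution
df = k - 1 = 2
χ² = Σ(O - E)²/E
   = (23 - 26.6)²/26.6 + (28 - 26.7)²/26.7 + (29 - 26.7)²/26.7
   = 0.487 + 0.063 + 0.198
   = 0.75
p-value = 0.6878

Since p-value > α = 0.01, we fail to reject H₀.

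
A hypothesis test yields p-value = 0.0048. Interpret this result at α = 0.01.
Since p = 0.0048 < α = 0.01, reject H₀.
There is sufficient evidence to reject the null hypothesis; the result is statistically significant at the 0.01 level.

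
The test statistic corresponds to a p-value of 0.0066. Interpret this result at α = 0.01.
Since p = 0.0066 < α = 0.01, reject H₀.
There is sufficient evidence to reject the null hypothesis; the result is statistically significant at the 0.01 level.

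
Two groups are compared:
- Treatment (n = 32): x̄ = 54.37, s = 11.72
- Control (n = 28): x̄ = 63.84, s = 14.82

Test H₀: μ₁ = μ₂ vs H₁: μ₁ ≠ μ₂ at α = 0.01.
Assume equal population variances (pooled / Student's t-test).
Student's two-sample t-test (equal variances):
H₀: μ₁ = μ₂
H₁: μ₁ ≠ μ₂
df = n₁ + n₂ - 2 = 58
Pooled variance s_p² = [(n₁-1)s₁² + (n₂-1)s₂²] / (n₁ + n₂ - 2) = [(31)(11.72²) + (27)(14.82²)] / 58 = 175.6584
SE = √(s_p²(1/n₁ + 1/n₂)) = √(175.6584 × (1/32 + 1/28)) = 3.4297
t = (x̄₁ - x̄₂) / SE = (54.37 - 63.84) / 3.4297 = -9.47 / 3.4297 = -2.761
p-value = 0.0077

Since p-value < α = 0.01, we reject H₀.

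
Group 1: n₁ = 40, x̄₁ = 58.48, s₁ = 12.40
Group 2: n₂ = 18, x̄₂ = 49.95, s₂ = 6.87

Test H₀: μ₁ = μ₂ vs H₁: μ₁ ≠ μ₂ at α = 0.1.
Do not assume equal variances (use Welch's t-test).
Welch's two-sample t-test:
H₀: μ₁ = μ₂
H₁: μ₁ ≠ μ₂
s₁²/n₁ = 12.40²/40 = 3.8440,  s₂²/n₂ = 6.87²/18 = 2.6220
SE = √(s₁²/n₁ + s₂²/n₂) = √(3.8440 + 2.6220) = 2.5428
df (Welch-Satterthwaite) = (s₁²/n₁ + s₂²/n₂)² / [(s₁²/n₁)²/(n₁-1) + (s₂²/n₂)²/(n₂-1)] ≈ 53.38
t = (x̄₁ - x̄₂) / SE = (58.48 - 49.95) / 2.5428 = 8.53 / 2.5428 = 3.355
p-value = 0.0015

Since p-value < α = 0.1, we reject H₀.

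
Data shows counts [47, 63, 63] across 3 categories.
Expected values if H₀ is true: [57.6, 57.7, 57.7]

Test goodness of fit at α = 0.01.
Chi-square goodness of fit test:
H₀: observed counts match expected distribution
H₁: observed counts differ from expected distribution
df = k - 1 = 2
χ² = Σ(O - E)²/E
   = (47 - 57.6)²/57.6 + (63 - 57.7)²/57.7 + (63 - 57.7)²/57.7
   = 1.951 + 0.487 + 0.487
   = 2.92
p-value = 0.2317

Since p-value > α = 0.01, we fail to reject H₀.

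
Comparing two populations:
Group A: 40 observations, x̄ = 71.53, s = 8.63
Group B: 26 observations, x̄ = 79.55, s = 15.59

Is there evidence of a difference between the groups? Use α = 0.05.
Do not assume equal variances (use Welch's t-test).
Welch's two-sample t-test:
H₀: μ₁ = μ₂
H₁: μ₁ ≠ μ₂
s₁²/n₁ = 8.63²/40 = 1.8619,  s₂²/n₂ = 15.59²/26 = 9.3480
SE = √(s₁²/n₁ + s₂²/n₂) = √(1.8619 + 9.3480) = 3.3481
df (Welch-Satterthwaite) = (s₁²/n₁ + s₂²/n₂)² / [(s₁²/n₁)²/(n₁-1) + (s₂²/n₂)²/(n₂-1)] ≈ 35.06
t = (x̄₁ - x̄₂) / SE = (71.53 - 79.55) / 3.3481 = -8.02 / 3.3481 = -2.395
p-value = 0.0221

Since p-value < α = 0.05, we reject H₀.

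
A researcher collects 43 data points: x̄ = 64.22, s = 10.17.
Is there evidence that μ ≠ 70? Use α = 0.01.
One-sample t-test:
H₀: μ = 70
H₁: μ ≠ 70
df = n - 1 = 42
t = (x̄ - μ₀) / (s/√n) = (64.22 - 70) / (10.17/√43) = -3.727
p-value = 0.0006

Since p-value < α = 0.01, we reject H₀.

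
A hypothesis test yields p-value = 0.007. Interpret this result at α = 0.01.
Since p = 0.007 < α = 0.01, reject H₀.
There is sufficient evidence to reject the null hypothesis; the result is statistically significant at the 0.01 level.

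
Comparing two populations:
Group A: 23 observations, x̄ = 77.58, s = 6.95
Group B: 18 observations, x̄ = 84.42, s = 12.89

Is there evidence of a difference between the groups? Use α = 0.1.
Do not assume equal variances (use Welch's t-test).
Welch's two-sample t-test:
H₀: μ₁ = μ₂
H₁: μ₁ ≠ μ₂
s₁²/n₁ = 6.95²/23 = 2.1001,  s₂²/n₂ = 12.89²/18 = 9.2307
SE = √(s₁²/n₁ + s₂²/n₂) = √(2.1001 + 9.2307) = 3.3661
df (Welch-Satterthwaite) = (s₁²/n₁ + s₂²/n₂)² / [(s₁²/n₁)²/(n₁-1) + (s₂²/n₂)²/(n₂-1)] ≈ 24.63
t = (x̄₁ - x̄₂) / SE = (77.58 - 84.42) / 3.3661 = -6.84 / 3.3661 = -2.032
p-value = 0.0531

Since p-value < α = 0.1, we reject H₀.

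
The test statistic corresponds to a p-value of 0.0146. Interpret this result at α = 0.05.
Since p = 0.0146 < α = 0.05, reject H₀.
There is sufficient evidence to reject the null hypothesis; the result is statistically significant at the 0.05 level.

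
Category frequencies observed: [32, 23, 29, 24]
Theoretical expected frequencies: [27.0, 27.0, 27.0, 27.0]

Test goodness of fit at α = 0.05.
Chi-square goodness of fit test:
H₀: observed counts match expected distribution
H₁: observed counts differ from expected distribution
df = k - 1 = 3
χ² = Σ(O - E)²/E
   = (32 - 27.0)²/27.0 + (23 - 27.0)²/27.0 + (29 - 27.0)²/27.0 + (24 - 27.0)²/27.0
   = 0.926 + 0.593 + 0.148 + 0.333
   = 2.00
p-value = 0.5724

Since p-value > α = 0.05, we fail to reject H₀.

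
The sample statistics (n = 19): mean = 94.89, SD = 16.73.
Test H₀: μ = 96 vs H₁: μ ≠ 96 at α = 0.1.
One-sample t-test:
H₀: μ = 96
H₁: μ ≠ 96
df = n - 1 = 18
t = (x̄ - μ₀) / (s/√n) = (94.89 - 96) / (16.73/√19) = -0.289
p-value = 0.7757

Since p-value > α = 0.1, we fail to reject H₀.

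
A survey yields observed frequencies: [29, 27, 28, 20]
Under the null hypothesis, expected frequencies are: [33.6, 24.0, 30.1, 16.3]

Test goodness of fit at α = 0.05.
Chi-square goodness of fit test:
H₀: observed counts match expected distribution
H₁: observed counts differ from expected distribution
df = k - 1 = 3
χ² = Σ(O - E)²/E
   = (29 - 33.6)²/33.6 + (27 - 24.0)²/24.0 + (28 - 30.1)²/30.1 + (20 - 16.3)²/16.3
   = 0.630 + 0.375 + 0.147 + 0.840
   = 1.99
p-value = 0.5742

Since p-value > α = 0.05, we fail to reject H₀.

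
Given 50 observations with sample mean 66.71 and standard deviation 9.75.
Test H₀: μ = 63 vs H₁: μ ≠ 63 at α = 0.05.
One-sample t-test:
H₀: μ = 63
H₁: μ ≠ 63
df = n - 1 = 49
t = (x̄ - μ₀) / (s/√n) = (66.71 - 63) / (9.75/√50) = 2.691
p-value = 0.0097

Since p-value < α = 0.05, we reject H₀.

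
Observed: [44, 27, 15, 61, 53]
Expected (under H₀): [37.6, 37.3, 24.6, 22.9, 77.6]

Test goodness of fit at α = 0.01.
Chi-square goodness of fit test:
H₀: observed counts match expected distribution
H₁: observed counts differ from expected distribution
df = k - 1 = 4
χ² = Σ(O - E)²/E
   = (44 - 37.6)²/37.6 + (27 - 37.3)²/37.3 + (15 - 24.6)²/24.6 + (61 - 22.9)²/22.9 + (53 - 77.6)²/77.6
   = 1.089 + 2.844 + 3.746 + 63.389 + 7.798
   = 78.87
p-value < 0.0001

Since p-value < α = 0.01, we reject H₀.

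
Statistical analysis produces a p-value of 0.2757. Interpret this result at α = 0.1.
Since p = 0.2757 > α = 0.1, fail to reject H₀.
There is insufficient evidence to reject the null hypothesis; the result is not statistically significant at the 0.1 level.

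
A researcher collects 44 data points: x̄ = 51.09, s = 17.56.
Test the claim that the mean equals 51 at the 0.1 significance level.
One-sample t-test:
H₀: μ = 51
H₁: μ ≠ 51
df = n - 1 = 43
t = (x̄ - μ₀) / (s/√n) = (51.09 - 51) / (17.56/√44) = 0.034
p-value = 0.9730

Since p-value > α = 0.1, we fail to reject H₀.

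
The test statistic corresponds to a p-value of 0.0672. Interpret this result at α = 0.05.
Since p = 0.0672 > α = 0.05, fail to reject H₀.
There is insufficient evidence to reject the null hypothesis; the result is not statistically significant at the 0.05 level.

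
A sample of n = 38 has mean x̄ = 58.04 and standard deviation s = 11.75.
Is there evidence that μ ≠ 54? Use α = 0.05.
One-sample t-test:
H₀: μ = 54
H₁: μ ≠ 54
df = n - 1 = 37
t = (x̄ - μ₀) / (s/√n) = (58.04 - 54) / (11.75/√38) = 2.120
p-value = 0.0408

Since p-value < α = 0.05, we reject H₀.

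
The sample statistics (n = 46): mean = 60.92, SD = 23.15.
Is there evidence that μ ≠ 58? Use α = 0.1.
One-sample t-test:
H₀: μ = 58
H₁: μ ≠ 58
df = n - 1 = 45
t = (x̄ - μ₀) / (s/√n) = (60.92 - 58) / (23.15/√46) = 0.855
p-value = 0.3968

Since p-value > α = 0.1, we fail to reject H₀.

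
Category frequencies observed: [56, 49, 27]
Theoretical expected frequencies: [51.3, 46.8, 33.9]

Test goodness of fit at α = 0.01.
Chi-square goodness of fit test:
H₀: observed counts match expected distribution
H₁: observed counts differ from expected distribution
df = k - 1 = 2
χ² = Σ(O - E)²/E
   = (56 - 51.3)²/51.3 + (49 - 46.8)²/46.8 + (27 - 33.9)²/33.9
   = 0.431 + 0.103 + 1.404
   = 1.94
p-value = 0.3794

Since p-value > α = 0.01, we fail to reject H₀.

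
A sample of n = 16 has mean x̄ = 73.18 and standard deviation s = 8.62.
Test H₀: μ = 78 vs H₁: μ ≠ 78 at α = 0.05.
One-sample t-test:
H₀: μ = 78
H₁: μ ≠ 78
df = n - 1 = 15
t = (x̄ - μ₀) / (s/√n) = (73.18 - 78) / (8.62/√16) = -2.237
p-value = 0.0409

Since p-value < α = 0.05, we reject H₀.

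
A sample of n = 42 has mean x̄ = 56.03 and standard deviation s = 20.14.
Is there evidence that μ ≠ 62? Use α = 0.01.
One-sample t-test:
H₀: μ = 62
H₁: μ ≠ 62
df = n - 1 = 41
t = (x̄ - μ₀) / (s/√n) = (56.03 - 62) / (20.14/√42) = -1.921
p-value = 0.0617

Since p-value > α = 0.01, we fail to reject H₀.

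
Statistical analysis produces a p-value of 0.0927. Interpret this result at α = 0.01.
Since p = 0.0927 > α = 0.01, fail to reject H₀.
There is insufficient evidence to reject the null hypothesis; the result is not statistically significant at the 0.01 level.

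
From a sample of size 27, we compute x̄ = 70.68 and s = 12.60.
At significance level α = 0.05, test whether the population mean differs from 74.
One-sample t-test:
H₀: μ = 74
H₁: μ ≠ 74
df = n - 1 = 26
t = (x̄ - μ₀) / (s/√n) = (70.68 - 74) / (12.60/√27) = -1.369
p-value = 0.1827

Since p-value > α = 0.05, we fail to reject H₀.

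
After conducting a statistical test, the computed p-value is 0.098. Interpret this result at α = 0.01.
Since p = 0.098 > α = 0.01, fail to reject H₀.
There is insufficient evidence to reject the null hypothesis; the result is not statistically significant at the 0.01 level.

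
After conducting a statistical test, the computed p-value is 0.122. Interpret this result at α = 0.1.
Since p = 0.122 > α = 0.1, fail to reject H₀.
There is insufficient evidence to reject the null hypothesis; the result is not statistically significant at the 0.1 level.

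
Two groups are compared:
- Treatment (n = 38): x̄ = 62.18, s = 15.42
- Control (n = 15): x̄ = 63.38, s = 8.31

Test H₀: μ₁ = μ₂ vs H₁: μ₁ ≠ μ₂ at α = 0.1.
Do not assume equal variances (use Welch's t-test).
Welch's two-sample t-test:
H₀: μ₁ = μ₂
H₁: μ₁ ≠ μ₂
s₁²/n₁ = 15.42²/38 = 6.2573,  s₂²/n₂ = 8.31²/15 = 4.6037
SE = √(s₁²/n₁ + s₂²/n₂) = √(6.2573 + 4.6037) = 3.2956
df (Welch-Satterthwaite) = (s₁²/n₁ + s₂²/n₂)² / [(s₁²/n₁)²/(n₁-1) + (s₂²/n₂)²/(n₂-1)] ≈ 45.86
t = (x̄₁ - x̄₂) / SE = (62.18 - 63.38) / 3.2956 = -1.20 / 3.2956 = -0.364
p-value = 0.7174

Since p-value > α = 0.1, we fail to reject H₀.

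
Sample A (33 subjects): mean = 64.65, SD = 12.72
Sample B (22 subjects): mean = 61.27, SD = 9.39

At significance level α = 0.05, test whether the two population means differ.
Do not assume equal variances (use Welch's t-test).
Welch's two-sample t-test:
H₀: μ₁ = μ₂
H₁: μ₁ ≠ μ₂
s₁²/n₁ = 12.72²/33 = 4.9030,  s₂²/n₂ = 9.39²/22 = 4.0078
SE = √(s₁²/n₁ + s₂²/n₂) = √(4.9030 + 4.0078) = 2.9851
df (Welch-Satterthwaite) = (s₁²/n₁ + s₂²/n₂)² / [(s₁²/n₁)²/(n₁-1) + (s₂²/n₂)²/(n₂-1)] ≈ 52.37
t = (x̄₁ - x̄₂) / SE = (64.65 - 61.27) / 2.9851 = 3.38 / 2.9851 = 1.132
p-value = 0.2627

Since p-value > α = 0.05, we fail to reject H₀.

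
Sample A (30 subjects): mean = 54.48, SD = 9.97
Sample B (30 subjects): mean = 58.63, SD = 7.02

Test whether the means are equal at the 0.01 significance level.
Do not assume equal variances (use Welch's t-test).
Welch's two-sample t-test:
H₀: μ₁ = μ₂
H₁: μ₁ ≠ μ₂
s₁²/n₁ = 9.97²/30 = 3.3134,  s₂²/n₂ = 7.02²/30 = 1.6427
SE = √(s₁²/n₁ + s₂²/n₂) = √(3.3134 + 1.6427) = 2.2262
df (Welch-Satterthwaite) = (s₁²/n₁ + s₂²/n₂)² / [(s₁²/n₁)²/(n₁-1) + (s₂²/n₂)²/(n₂-1)] ≈ 52.08
t = (x̄₁ - x̄₂) / SE = (54.48 - 58.63) / 2.2262 = -4.15 / 2.2262 = -1.864
p-value = 0.0679

Since p-value > α = 0.01, we fail to reject H₀.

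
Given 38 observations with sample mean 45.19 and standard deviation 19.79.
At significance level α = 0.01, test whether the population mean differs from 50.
One-sample t-test:
H₀: μ = 50
H₁: μ ≠ 50
df = n - 1 = 37
t = (x̄ - μ₀) / (s/√n) = (45.19 - 50) / (19.79/√38) = -1.498
p-value = 0.1425

Since p-value > α = 0.01, we fail to reject H₀.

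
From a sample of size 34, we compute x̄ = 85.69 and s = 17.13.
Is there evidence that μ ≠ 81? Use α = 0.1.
One-sample t-test:
H₀: μ = 81
H₁: μ ≠ 81
df = n - 1 = 33
t = (x̄ - μ₀) / (s/√n) = (85.69 - 81) / (17.13/√34) = 1.596
p-value = 0.1199

Since p-value > α = 0.1, we fail to reject H₀.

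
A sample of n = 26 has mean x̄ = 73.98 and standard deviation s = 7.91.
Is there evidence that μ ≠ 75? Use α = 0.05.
One-sample t-test:
H₀: μ = 75
H₁: μ ≠ 75
df = n - 1 = 25
t = (x̄ - μ₀) / (s/√n) = (73.98 - 75) / (7.91/√26) = -0.658
p-value = 0.5169

Since p-value > α = 0.05, we fail to reject H₀.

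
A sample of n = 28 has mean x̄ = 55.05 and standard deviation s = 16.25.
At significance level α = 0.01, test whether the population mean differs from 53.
One-sample t-test:
H₀: μ = 53
H₁: μ ≠ 53
df = n - 1 = 27
t = (x̄ - μ₀) / (s/√n) = (55.05 - 53) / (16.25/√28) = 0.668
p-value = 0.5101

Since p-value > α = 0.01, we fail to reject H₀.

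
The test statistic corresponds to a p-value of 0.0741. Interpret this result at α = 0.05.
Since p = 0.0741 > α = 0.05, fail to reject H₀.
There is insufficient evidence to reject the null hypothesis; the result is not statistically significant at the 0.05 level.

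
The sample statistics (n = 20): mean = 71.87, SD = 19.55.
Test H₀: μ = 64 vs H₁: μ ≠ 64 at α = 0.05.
One-sample t-test:
H₀: μ = 64
H₁: μ ≠ 64
df = n - 1 = 19
t = (x̄ - μ₀) / (s/√n) = (71.87 - 64) / (19.55/√20) = 1.800
p-value = 0.0877

Since p-value > α = 0.05, we fail to reject H₀.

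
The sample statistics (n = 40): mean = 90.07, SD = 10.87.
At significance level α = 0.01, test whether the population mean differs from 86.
One-sample t-test:
H₀: μ = 86
H₁: μ ≠ 86
df = n - 1 = 39
t = (x̄ - μ₀) / (s/√n) = (90.07 - 86) / (10.87/√40) = 2.368
p-value = 0.0229

Since p-value > α = 0.01, we fail to reject H₀.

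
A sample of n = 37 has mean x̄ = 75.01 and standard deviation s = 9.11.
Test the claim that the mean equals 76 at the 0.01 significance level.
One-sample t-test:
H₀: μ = 76
H₁: μ ≠ 76
df = n - 1 = 36
t = (x̄ - μ₀) / (s/√n) = (75.01 - 76) / (9.11/√37) = -0.661
p-value = 0.5128

Since p-value > α = 0.01, we fail to reject H₀.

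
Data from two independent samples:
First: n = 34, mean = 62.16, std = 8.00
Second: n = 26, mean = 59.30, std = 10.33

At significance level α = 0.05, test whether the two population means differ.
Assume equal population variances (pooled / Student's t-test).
Student's two-sample t-test (equal variances):
H₀: μ₁ = μ₂
H₁: μ₁ ≠ μ₂
df = n₁ + n₂ - 2 = 58
Pooled variance s_p² = [(n₁-1)s₁² + (n₂-1)s₂²] / (n₁ + n₂ - 2) = [(33)(8.00²) + (25)(10.33²)] / 58 = 82.4090
SE = √(s_p²(1/n₁ + 1/n₂)) = √(82.4090 × (1/34 + 1/26)) = 2.3650
t = (x̄₁ - x̄₂) / SE = (62.16 - 59.30) / 2.3650 = 2.86 / 2.3650 = 1.209
p-value = 0.2315

Since p-value > α = 0.05, we fail to reject H₀.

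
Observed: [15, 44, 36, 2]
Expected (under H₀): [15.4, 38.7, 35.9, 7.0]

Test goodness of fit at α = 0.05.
Chi-square goodness of fit test:
H₀: observed counts match expected distribution
H₁: observed counts differ from expected distribution
df = k - 1 = 3
χ² = Σ(O - E)²/E
   = (15 - 15.4)²/15.4 + (44 - 38.7)²/38.7 + (36 - 35.9)²/35.9 + (2 - 7.0)²/7.0
   = 0.010 + 0.726 + 0.000 + 3.571
   = 4.31
p-value = 0.2301

Since p-value > α = 0.05, we fail to reject H₀.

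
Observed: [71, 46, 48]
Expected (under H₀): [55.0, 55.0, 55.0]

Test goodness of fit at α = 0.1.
Chi-square goodness of fit test:
H₀: observed counts match expected distribution
H₁: observed counts differ from expected distribution
df = k - 1 = 2
χ² = Σ(O - E)²/E
   = (71 - 55.0)²/55.0 + (46 - 55.0)²/55.0 + (48 - 55.0)²/55.0
   = 4.655 + 1.473 + 0.891
   = 7.02
p-value = 0.0299

Since p-value < α = 0.1, we reject H₀.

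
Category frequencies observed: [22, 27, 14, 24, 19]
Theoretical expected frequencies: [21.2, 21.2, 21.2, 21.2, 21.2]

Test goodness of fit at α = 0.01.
Chi-square goodness of fit test:
H₀: observed counts match expected distribution
H₁: observed counts differ from expected distribution
df = k - 1 = 4
χ² = Σ(O - E)²/E
   = (22 - 21.2)²/21.2 + (27 - 21.2)²/21.2 + (14 - 21.2)²/21.2 + (24 - 21.2)²/21.2 + (19 - 21.2)²/21.2
   = 0.030 + 1.587 + 2.445 + 0.370 + 0.228
   = 4.66
p-value = 0.3240

Since p-value > α = 0.01, we fail to reject H₀.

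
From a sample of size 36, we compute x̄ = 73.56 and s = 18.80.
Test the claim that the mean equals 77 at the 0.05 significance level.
One-sample t-test:
H₀: μ = 77
H₁: μ ≠ 77
df = n - 1 = 35
t = (x̄ - μ₀) / (s/√n) = (73.56 - 77) / (18.80/√36) = -1.098
p-value = 0.2798

Since p-value > α = 0.05, we fail to reject H₀.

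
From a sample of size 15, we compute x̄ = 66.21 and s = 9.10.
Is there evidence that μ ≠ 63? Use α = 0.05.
One-sample t-test:
H₀: μ = 63
H₁: μ ≠ 63
df = n - 1 = 14
t = (x̄ - μ₀) / (s/√n) = (66.21 - 63) / (9.10/√15) = 1.366
p-value = 0.1934

Since p-value > α = 0.05, we fail to reject H₀.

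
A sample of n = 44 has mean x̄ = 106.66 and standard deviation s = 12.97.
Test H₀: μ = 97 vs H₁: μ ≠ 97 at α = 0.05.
One-sample t-test:
H₀: μ = 97
H₁: μ ≠ 97
df = n - 1 = 43
t = (x̄ - μ₀) / (s/√n) = (106.66 - 97) / (12.97/√44) = 4.940
p-value < 0.0001

Since p-value < α = 0.05, we reject H₀.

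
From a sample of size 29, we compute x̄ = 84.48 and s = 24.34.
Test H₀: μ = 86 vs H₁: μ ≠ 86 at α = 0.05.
One-sample t-test:
H₀: μ = 86
H₁: μ ≠ 86
df = n - 1 = 28
t = (x̄ - μ₀) / (s/√n) = (84.48 - 86) / (24.34/√29) = -0.336
p-value = 0.7392

Since p-value > α = 0.05, we fail to reject H₀.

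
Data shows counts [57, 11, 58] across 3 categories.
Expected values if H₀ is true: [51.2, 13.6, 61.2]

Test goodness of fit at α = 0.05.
Chi-square goodness of fit test:
H₀: observed counts match expected distribution
H₁: observed counts differ from expected distribution
df = k - 1 = 2
χ² = Σ(O - E)²/E
   = (57 - 51.2)²/51.2 + (11 - 13.6)²/13.6 + (58 - 61.2)²/61.2
   = 0.657 + 0.497 + 0.167
   = 1.32
p-value = 0.5165

Since p-value > α = 0.05, we fail to reject H₀.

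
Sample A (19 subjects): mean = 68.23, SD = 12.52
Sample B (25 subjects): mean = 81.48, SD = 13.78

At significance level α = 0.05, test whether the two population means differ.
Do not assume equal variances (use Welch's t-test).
Welch's two-sample t-test:
H₀: μ₁ = μ₂
H₁: μ₁ ≠ μ₂
s₁²/n₁ = 12.52²/19 = 8.2500,  s₂²/n₂ = 13.78²/25 = 7.5955
SE = √(s₁²/n₁ + s₂²/n₂) = √(8.2500 + 7.5955) = 3.9806
df (Welch-Satterthwaite) = (s₁²/n₁ + s₂²/n₂)² / [(s₁²/n₁)²/(n₁-1) + (s₂²/n₂)²/(n₂-1)] ≈ 40.59
t = (x̄₁ - x̄₂) / SE = (68.23 - 81.48) / 3.9806 = -13.25 / 3.9806 = -3.329
p-value = 0.0019

Since p-value < α = 0.05, we reject H₀.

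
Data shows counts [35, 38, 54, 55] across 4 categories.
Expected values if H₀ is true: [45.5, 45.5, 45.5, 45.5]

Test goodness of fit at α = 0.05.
Chi-square goodness of fit test:
H₀: observed counts match expected distribution
H₁: observed counts differ from expected distribution
df = k - 1 = 3
χ² = Σ(O - E)²/E
   = (35 - 45.5)²/45.5 + (38 - 45.5)²/45.5 + (54 - 45.5)²/45.5 + (55 - 45.5)²/45.5
   = 2.423 + 1.236 + 1.588 + 1.984
   = 7.23
p-value = 0.0649

Since p-value > α = 0.05, we fail to reject H₀.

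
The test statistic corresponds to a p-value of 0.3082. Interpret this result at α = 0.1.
Since p = 0.3082 > α = 0.1, fail to reject H₀.
There is insufficient evidence to reject the null hypothesis; the result is not statistically significant at the 0.1 level.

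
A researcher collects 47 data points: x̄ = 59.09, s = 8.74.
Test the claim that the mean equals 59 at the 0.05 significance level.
One-sample t-test:
H₀: μ = 59
H₁: μ ≠ 59
df = n - 1 = 46
t = (x̄ - μ₀) / (s/√n) = (59.09 - 59) / (8.74/√47) = 0.071
p-value = 0.9440

Since p-value > α = 0.05, we fail to reject H₀.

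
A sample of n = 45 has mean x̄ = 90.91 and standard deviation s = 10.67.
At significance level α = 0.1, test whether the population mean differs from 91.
One-sample t-test:
H₀: μ = 91
H₁: μ ≠ 91
df = n - 1 = 44
t = (x̄ - μ₀) / (s/√n) = (90.91 - 91) / (10.67/√45) = -0.057
p-value = 0.9551

Since p-value > α = 0.1, we fail to reject H₀.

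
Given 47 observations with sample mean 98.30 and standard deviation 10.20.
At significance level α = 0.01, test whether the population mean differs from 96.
One-sample t-test:
H₀: μ = 96
H₁: μ ≠ 96
df = n - 1 = 46
t = (x̄ - μ₀) / (s/√n) = (98.30 - 96) / (10.20/√47) = 1.546
p-value = 0.1290

Since p-value > α = 0.01, we fail to reject H₀.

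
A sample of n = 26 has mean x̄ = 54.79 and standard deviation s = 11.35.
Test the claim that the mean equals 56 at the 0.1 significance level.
One-sample t-test:
H₀: μ = 56
H₁: μ ≠ 56
df = n - 1 = 25
t = (x̄ - μ₀) / (s/√n) = (54.79 - 56) / (11.35/√26) = -0.544
p-value = 0.5915

Since p-value > α = 0.1, we fail to reject H₀.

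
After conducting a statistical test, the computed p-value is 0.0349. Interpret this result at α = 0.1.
Since p = 0.0349 < α = 0.1, reject H₀.
There is sufficient evidence to reject the null hypothesis; the result is statistically significant at the 0.1 level.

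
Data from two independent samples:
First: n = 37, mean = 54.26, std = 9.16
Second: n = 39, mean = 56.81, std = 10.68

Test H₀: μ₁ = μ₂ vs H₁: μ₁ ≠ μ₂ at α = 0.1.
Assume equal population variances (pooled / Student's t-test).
Student's two-sample t-test (equal variances):
H₀: μ₁ = μ₂
H₁: μ₁ ≠ μ₂
df = n₁ + n₂ - 2 = 74
Pooled variance s_p² = [(n₁-1)s₁² + (n₂-1)s₂²] / (n₁ + n₂ - 2) = [(36)(9.16²) + (38)(10.68²)] / 74 = 99.3915
SE = √(s_p²(1/n₁ + 1/n₂)) = √(99.3915 × (1/37 + 1/39)) = 2.2880
t = (x̄₁ - x̄₂) / SE = (54.26 - 56.81) / 2.2880 = -2.55 / 2.2880 = -1.115
p-value = 0.2687

Since p-value > α = 0.1, we fail to reject H₀.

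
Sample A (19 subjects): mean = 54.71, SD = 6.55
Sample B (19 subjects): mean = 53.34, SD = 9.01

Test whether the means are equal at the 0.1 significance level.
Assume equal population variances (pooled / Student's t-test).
Student's two-sample t-test (equal variances):
H₀: μ₁ = μ₂
H₁: μ₁ ≠ μ₂
df = n₁ + n₂ - 2 = 36
Pooled variance s_p² = [(n₁-1)s₁² + (n₂-1)s₂²] / (n₁ + n₂ - 2) = [(18)(6.55²) + (18)(9.01²)] / 36 = 62.0413
SE = √(s_p²(1/n₁ + 1/n₂)) = √(62.0413 × (1/19 + 1/19)) = 2.5555
t = (x̄₁ - x̄₂) / SE = (54.71 - 53.34) / 2.5555 = 1.37 / 2.5555 = 0.536
p-value = 0.5952

Since p-value > α = 0.1, we fail to reject H₀.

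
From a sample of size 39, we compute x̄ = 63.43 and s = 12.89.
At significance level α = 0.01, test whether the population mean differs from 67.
One-sample t-test:
H₀: μ = 67
H₁: μ ≠ 67
df = n - 1 = 38
t = (x̄ - μ₀) / (s/√n) = (63.43 - 67) / (12.89/√39) = -1.730
p-value = 0.0918

Since p-value > α = 0.01, we fail to reject H₀.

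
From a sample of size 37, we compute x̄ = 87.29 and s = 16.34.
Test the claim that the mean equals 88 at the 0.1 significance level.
One-sample t-test:
H₀: μ = 88
H₁: μ ≠ 88
df = n - 1 = 36
t = (x̄ - μ₀) / (s/√n) = (87.29 - 88) / (16.34/√37) = -0.264
p-value = 0.7931

Since p-value > α = 0.1, we fail to reject H₀.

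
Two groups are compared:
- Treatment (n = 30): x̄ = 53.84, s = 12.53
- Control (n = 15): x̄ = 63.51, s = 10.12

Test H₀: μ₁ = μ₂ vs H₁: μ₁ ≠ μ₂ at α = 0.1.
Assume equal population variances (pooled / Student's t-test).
Student's two-sample t-test (equal variances):
H₀: μ₁ = μ₂
H₁: μ₁ ≠ μ₂
df = n₁ + n₂ - 2 = 43
Pooled variance s_p² = [(n₁-1)s₁² + (n₂-1)s₂²] / (n₁ + n₂ - 2) = [(29)(12.53²) + (14)(10.12²)] / 43 = 139.2286
SE = √(s_p²(1/n₁ + 1/n₂)) = √(139.2286 × (1/30 + 1/15)) = 3.7313
t = (x̄₁ - x̄₂) / SE = (53.84 - 63.51) / 3.7313 = -9.67 / 3.7313 = -2.592
p-value = 0.0130

Since p-value < α = 0.1, we reject H₀.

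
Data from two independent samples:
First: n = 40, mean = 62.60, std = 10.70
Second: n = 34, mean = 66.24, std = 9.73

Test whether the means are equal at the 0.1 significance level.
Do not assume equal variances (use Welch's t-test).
Welch's two-sample t-test:
H₀: μ₁ = μ₂
H₁: μ₁ ≠ μ₂
s₁²/n₁ = 10.70²/40 = 2.8622,  s₂²/n₂ = 9.73²/34 = 2.7845
SE = √(s₁²/n₁ + s₂²/n₂) = √(2.8622 + 2.7845) = 2.3763
df (Welch-Satterthwaite) = (s₁²/n₁ + s₂²/n₂)² / [(s₁²/n₁)²/(n₁-1) + (s₂²/n₂)²/(n₂-1)] ≈ 71.65
t = (x̄₁ - x̄₂) / SE = (62.60 - 66.24) / 2.3763 = -3.64 / 2.3763 = -1.532
p-value = 0.1300

Since p-value > α = 0.1, we fail to reject H₀.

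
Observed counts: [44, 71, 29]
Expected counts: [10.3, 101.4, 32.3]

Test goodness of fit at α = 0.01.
Chi-square goodness of fit test:
H₀: observed counts match expected distribution
H₁: observed counts differ from expected distribution
df = k - 1 = 2
χ² = Σ(O - E)²/E
   = (44 - 10.3)²/10.3 + (71 - 101.4)²/101.4 + (29 - 32.3)²/32.3
   = 110.261 + 9.114 + 0.337
   = 119.71
p-value < 0.0001

Since p-value < α = 0.01, we reject H₀.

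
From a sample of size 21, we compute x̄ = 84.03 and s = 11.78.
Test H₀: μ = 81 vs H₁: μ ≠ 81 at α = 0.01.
One-sample t-test:
H₀: μ = 81
H₁: μ ≠ 81
df = n - 1 = 20
t = (x̄ - μ₀) / (s/√n) = (84.03 - 81) / (11.78/√21) = 1.179
p-value = 0.2523

Since p-value > α = 0.01, we fail to reject H₀.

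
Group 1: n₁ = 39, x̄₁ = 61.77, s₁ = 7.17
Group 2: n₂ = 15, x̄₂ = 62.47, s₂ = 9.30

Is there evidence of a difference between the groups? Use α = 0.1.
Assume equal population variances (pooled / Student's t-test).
Student's two-sample t-test (equal variances):
H₀: μ₁ = μ₂
H₁: μ₁ ≠ μ₂
df = n₁ + n₂ - 2 = 52
Pooled variance s_p² = [(n₁-1)s₁² + (n₂-1)s₂²] / (n₁ + n₂ - 2) = [(38)(7.17²) + (14)(9.30²)] / 52 = 60.8538
SE = √(s_p²(1/n₁ + 1/n₂)) = √(60.8538 × (1/39 + 1/15)) = 2.3701
t = (x̄₁ - x̄₂) / SE = (61.77 - 62.47) / 2.3701 = -0.70 / 2.3701 = -0.295
p-value = 0.7689

Since p-value > α = 0.1, we fail to reject H₀.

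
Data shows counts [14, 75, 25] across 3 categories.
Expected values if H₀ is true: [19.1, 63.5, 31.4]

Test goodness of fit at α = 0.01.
Chi-square goodness of fit test:
H₀: observed counts match expected distribution
H₁: observed counts differ from expected distribution
df = k - 1 = 2
χ² = Σ(O - E)²/E
   = (14 - 19.1)²/19.1 + (75 - 63.5)²/63.5 + (25 - 31.4)²/31.4
   = 1.362 + 2.083 + 1.304
   = 4.75
p-value = 0.0931

Since p-value > α = 0.01, we fail to reject H₀.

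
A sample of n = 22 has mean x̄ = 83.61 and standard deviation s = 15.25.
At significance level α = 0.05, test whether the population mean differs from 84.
One-sample t-test:
H₀: μ = 84
H₁: μ ≠ 84
df = n - 1 = 21
t = (x̄ - μ₀) / (s/√n) = (83.61 - 84) / (15.25/√22) = -0.120
p-value = 0.9057

Since p-value > α = 0.05, we fail to reject H₀.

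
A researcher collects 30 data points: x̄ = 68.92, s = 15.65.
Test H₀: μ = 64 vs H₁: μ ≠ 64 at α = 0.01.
One-sample t-test:
H₀: μ = 64
H₁: μ ≠ 64
df = n - 1 = 29
t = (x̄ - μ₀) / (s/√n) = (68.92 - 64) / (15.65/√30) = 1.722
p-value = 0.0957

Since p-value > α = 0.01, we fail to reject H₀.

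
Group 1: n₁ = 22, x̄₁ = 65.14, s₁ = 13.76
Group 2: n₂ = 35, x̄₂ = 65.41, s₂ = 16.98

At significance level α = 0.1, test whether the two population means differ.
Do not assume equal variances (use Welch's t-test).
Welch's two-sample t-test:
H₀: μ₁ = μ₂
H₁: μ₁ ≠ μ₂
s₁²/n₁ = 13.76²/22 = 8.6063,  s₂²/n₂ = 16.98²/35 = 8.2377
SE = √(s₁²/n₁ + s₂²/n₂) = √(8.6063 + 8.2377) = 4.1041
df (Welch-Satterthwaite) = (s₁²/n₁ + s₂²/n₂)² / [(s₁²/n₁)²/(n₁-1) + (s₂²/n₂)²/(n₂-1)] ≈ 51.37
t = (x̄₁ - x̄₂) / SE = (65.14 - 65.41) / 4.1041 = -0.27 / 4.1041 = -0.066
p-value = 0.9478

Since p-value > α = 0.1, we fail to reject H₀.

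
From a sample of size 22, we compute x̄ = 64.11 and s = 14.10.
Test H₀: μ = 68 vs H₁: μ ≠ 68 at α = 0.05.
One-sample t-test:
H₀: μ = 68
H₁: μ ≠ 68
df = n - 1 = 21
t = (x̄ - μ₀) / (s/√n) = (64.11 - 68) / (14.10/√22) = -1.294
p-value = 0.2097

Since p-value > α = 0.05, we fail to reject H₀.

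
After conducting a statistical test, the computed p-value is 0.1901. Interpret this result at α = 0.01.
Since p = 0.1901 > α = 0.01, fail to reject H₀.
There is insufficient evidence to reject the null hypothesis; the result is not statistically significant at the 0.01 level.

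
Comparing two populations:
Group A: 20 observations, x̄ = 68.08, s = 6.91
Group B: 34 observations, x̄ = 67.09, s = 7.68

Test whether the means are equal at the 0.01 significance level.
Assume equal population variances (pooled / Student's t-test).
Student's two-sample t-test (equal variances):
H₀: μ₁ = μ₂
H₁: μ₁ ≠ μ₂
df = n₁ + n₂ - 2 = 52
Pooled variance s_p² = [(n₁-1)s₁² + (n₂-1)s₂²] / (n₁ + n₂ - 2) = [(19)(6.91²) + (33)(7.68²)] / 52 = 54.8776
SE = √(s_p²(1/n₁ + 1/n₂)) = √(54.8776 × (1/20 + 1/34)) = 2.0876
t = (x̄₁ - x̄₂) / SE = (68.08 - 67.09) / 2.0876 = 0.99 / 2.0876 = 0.474
p-value = 0.6373

Since p-value > α = 0.01, we fail to reject H₀.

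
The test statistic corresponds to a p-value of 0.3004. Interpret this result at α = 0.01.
Since p = 0.3004 > α = 0.01, fail to reject H₀.
There is insufficient evidence to reject the null hypothesis; the result is not statistically significant at the 0.01 level.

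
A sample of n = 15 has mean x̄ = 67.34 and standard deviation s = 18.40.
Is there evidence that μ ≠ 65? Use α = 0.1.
One-sample t-test:
H₀: μ = 65
H₁: μ ≠ 65
df = n - 1 = 14
t = (x̄ - μ₀) / (s/√n) = (67.34 - 65) / (18.40/√15) = 0.493
p-value = 0.6300

Since p-value > α = 0.1, we fail to reject H₀.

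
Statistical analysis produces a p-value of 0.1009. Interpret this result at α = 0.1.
Since p = 0.1009 > α = 0.1, fail to reject H₀.
There is insufficient evidence to reject the null hypothesis; the result is not statistically significant at the 0.1 level.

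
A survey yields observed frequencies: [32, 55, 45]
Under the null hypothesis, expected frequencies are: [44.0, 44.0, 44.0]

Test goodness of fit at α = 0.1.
Chi-square goodness of fit test:
H₀: observed counts match expected distribution
H₁: observed counts differ from expected distribution
df = k - 1 = 2
χ² = Σ(O - E)²/E
   = (32 - 44.0)²/44.0 + (55 - 44.0)²/44.0 + (45 - 44.0)²/44.0
   = 3.273 + 2.750 + 0.023
   = 6.05
p-value = 0.0487

Since p-value < α = 0.1, we reject H₀.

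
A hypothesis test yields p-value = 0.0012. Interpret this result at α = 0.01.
Since p = 0.0012 < α = 0.01, reject H₀.
There is sufficient evidence to reject the null hypothesis; the result is statistically significant at the 0.01 level.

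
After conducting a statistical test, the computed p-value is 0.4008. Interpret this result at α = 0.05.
Since p = 0.4008 > α = 0.05, fail to reject H₀.
There is insufficient evidence to reject the null hypothesis; the result is not statistically significant at the 0.05 level.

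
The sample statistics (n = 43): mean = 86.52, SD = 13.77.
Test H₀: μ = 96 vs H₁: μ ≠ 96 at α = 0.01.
One-sample t-test:
H₀: μ = 96
H₁: μ ≠ 96
df = n - 1 = 42
t = (x̄ - μ₀) / (s/√n) = (86.52 - 96) / (13.77/√43) = -4.514
p-value = 0.0001

Since p-value < α = 0.01, we reject H₀.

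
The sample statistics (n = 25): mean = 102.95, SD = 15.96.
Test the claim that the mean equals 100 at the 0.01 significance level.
One-sample t-test:
H₀: μ = 100
H₁: μ ≠ 100
df = n - 1 = 24
t = (x̄ - μ₀) / (s/√n) = (102.95 - 100) / (15.96/√25) = 0.924
p-value = 0.3646

Since p-value > α = 0.01, we fail to reject H₀.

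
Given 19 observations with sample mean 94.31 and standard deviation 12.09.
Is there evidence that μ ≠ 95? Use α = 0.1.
One-sample t-test:
H₀: μ = 95
H₁: μ ≠ 95
df = n - 1 = 18
t = (x̄ - μ₀) / (s/√n) = (94.31 - 95) / (12.09/√19) = -0.249
p-value = 0.8064

Since p-value > α = 0.1, we fail to reject H₀.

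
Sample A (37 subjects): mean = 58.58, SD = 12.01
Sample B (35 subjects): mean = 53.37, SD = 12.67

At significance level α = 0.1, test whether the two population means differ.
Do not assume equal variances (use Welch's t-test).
Welch's two-sample t-test:
H₀: μ₁ = μ₂
H₁: μ₁ ≠ μ₂
s₁²/n₁ = 12.01²/37 = 3.8984,  s₂²/n₂ = 12.67²/35 = 4.5865
SE = √(s₁²/n₁ + s₂²/n₂) = √(3.8984 + 4.5865) = 2.9129
df (Welch-Satterthwaite) = (s₁²/n₁ + s₂²/n₂)² / [(s₁²/n₁)²/(n₁-1) + (s₂²/n₂)²/(n₂-1)] ≈ 69.17
t = (x̄₁ - x̄₂) / SE = (58.58 - 53.37) / 2.9129 = 5.21 / 2.9129 = 1.789
p-value = 0.0781

Since p-value < α = 0.1, we reject H₀.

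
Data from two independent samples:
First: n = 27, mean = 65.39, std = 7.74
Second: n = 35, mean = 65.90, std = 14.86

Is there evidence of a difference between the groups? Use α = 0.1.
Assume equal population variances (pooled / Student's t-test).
Student's two-sample t-test (equal variances):
H₀: μ₁ = μ₂
H₁: μ₁ ≠ μ₂
df = n₁ + n₂ - 2 = 60
Pooled variance s_p² = [(n₁-1)s₁² + (n₂-1)s₂²] / (n₁ + n₂ - 2) = [(26)(7.74²) + (34)(14.86²)] / 60 = 151.0911
SE = √(s_p²(1/n₁ + 1/n₂)) = √(151.0911 × (1/27 + 1/35)) = 3.1485
t = (x̄₁ - x̄₂) / SE = (65.39 - 65.90) / 3.1485 = -0.51 / 3.1485 = -0.162
p-value = 0.8719

Since p-value > α = 0.1, we fail to reject H₀.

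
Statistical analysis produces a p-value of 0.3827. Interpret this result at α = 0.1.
Since p = 0.3827 > α = 0.1, fail to reject H₀.
There is insufficient evidence to reject the null hypothesis; the result is not statistically significant at the 0.1 level.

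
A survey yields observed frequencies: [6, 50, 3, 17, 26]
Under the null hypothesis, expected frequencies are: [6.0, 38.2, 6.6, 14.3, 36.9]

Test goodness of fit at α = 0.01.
Chi-square goodness of fit test:
H₀: observed counts match expected distribution
H₁: observed counts differ from expected distribution
df = k - 1 = 4
χ² = Σ(O - E)²/E
   = (6 - 6.0)²/6.0 + (50 - 38.2)²/38.2 + (3 - 6.6)²/6.6 + (17 - 14.3)²/14.3 + (26 - 36.9)²/36.9
   = 0.000 + 3.645 + 1.964 + 0.510 + 3.220
   = 9.34
p-value = 0.0532

Since p-value > α = 0.01, we fail to reject H₀.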